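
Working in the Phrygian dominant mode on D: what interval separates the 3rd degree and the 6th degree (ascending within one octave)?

diminished fourth

Spelling the Phrygian dominant mode on D: D Eb F# G A Bb C.
That puts F# below Bb.
4 letter names make it a fourth; at 4 semitones (a half step narrower than perfect) the quality is diminished.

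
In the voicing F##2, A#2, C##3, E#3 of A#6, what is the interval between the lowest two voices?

m3

Those voices are F##2 and A#2.
F## up to A# is 3 semitones, a half step narrower than a major third, so the interval is minor.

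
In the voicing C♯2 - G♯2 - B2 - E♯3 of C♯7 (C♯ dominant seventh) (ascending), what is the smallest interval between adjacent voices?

Adjacent intervals: C♯2→G♯2 = perfect fifth; G♯2→B2 = minor third; B2→E♯3 = augmented fourth.
The smallest is G♯2 to B2, a minor third (3 semitones).

m3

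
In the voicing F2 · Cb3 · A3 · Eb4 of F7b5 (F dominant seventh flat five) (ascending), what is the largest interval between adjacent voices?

Adjacent intervals: F2→Cb3 = diminished fifth; Cb3→A3 = augmented sixth; A3→Eb4 = diminished fifth.
The largest is Cb3 to A3, an augmented sixth (10 semitones).

A6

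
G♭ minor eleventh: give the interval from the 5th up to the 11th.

G♭m11 is spelled G♭–B𝄫–D♭–F♭–A♭–C♭.
That puts D♭ below C♭.
D♭ up to C♭ is 10 semitones, a half step narrower than a major seventh, so the interval is minor.

minor seventh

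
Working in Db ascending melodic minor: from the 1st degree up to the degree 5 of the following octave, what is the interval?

Spelling Db ascending melodic minor: Db Eb Fb Gb Ab Bb C.
That puts Db below Ab.
Db up to Ab spans 12 letter names and 19 semitones — a perfect twelfth.

P12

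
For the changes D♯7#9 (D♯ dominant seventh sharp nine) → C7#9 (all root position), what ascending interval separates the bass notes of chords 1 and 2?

The roots are D♯ and C.
D♯ up to C is 9 semitones, a whole step narrower than a major seventh, so the interval is diminished.

diminished 7th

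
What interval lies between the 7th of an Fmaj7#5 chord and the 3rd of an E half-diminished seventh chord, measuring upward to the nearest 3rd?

Fmaj7#5 has E as its 7th, and E half-diminished seventh has G as its 3rd.
E up to G is 3 semitones, a half step narrower than a major third, so the interval is minor.

m3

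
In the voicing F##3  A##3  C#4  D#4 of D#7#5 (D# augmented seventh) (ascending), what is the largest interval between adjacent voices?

major 3rd

Adjacent intervals: F##3→A##3 = major third; A##3→C#4 = diminished third; C#4→D#4 = major second.
The largest is F##3 to A##3, a major third (4 semitones).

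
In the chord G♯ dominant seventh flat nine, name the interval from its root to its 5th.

The chord tones of G♯ dominant seventh flat nine are G♯ B♯ D♯ F♯ A.
Root = G♯; 5th = D♯.
G♯ up to D♯ spans 5 letter names and 7 semitones — a perfect fifth.

P5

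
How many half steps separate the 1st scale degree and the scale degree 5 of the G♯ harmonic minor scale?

7

The scale is G♯ A♯ B C♯ D♯ E F𝄪.
G♯ up to D♯ is a perfect fifth — 7 semitones.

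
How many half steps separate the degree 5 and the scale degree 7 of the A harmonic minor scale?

4

The scale is A B C D E F G#.
E up to G# is a major third — 4 semitones.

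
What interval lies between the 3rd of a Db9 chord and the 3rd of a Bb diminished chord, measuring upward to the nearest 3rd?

Db9 has F as its 3rd, and Bb diminished has Db as its 3rd.
6 letter names make it a sixth; at 8 semitones (a half step narrower than major) the quality is minor.

minor sixth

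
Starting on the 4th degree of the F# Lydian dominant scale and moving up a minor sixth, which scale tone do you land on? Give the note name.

G#

The scale is F# G# A# B# C# D# E.
The 4th degree is B#; a minor sixth above that is G# — scale degree 2.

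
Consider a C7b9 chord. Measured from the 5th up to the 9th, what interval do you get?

d5

C dominant seventh flat nine is spelled C, E, G, Bb, Db.
That puts G below Db.
From G to Db: 6 semitones over a fifth = diminished.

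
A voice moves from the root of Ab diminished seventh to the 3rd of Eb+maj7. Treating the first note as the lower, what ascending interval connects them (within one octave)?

major 7th

Ab diminished seventh has Ab as its root, and Eb+maj7 has G as its 3rd.
From Ab to G is 11 semitones, exactly the major seventh.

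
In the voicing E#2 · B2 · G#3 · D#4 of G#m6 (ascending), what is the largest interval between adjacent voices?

major sixth

Adjacent intervals: E#2→B2 = diminished fifth; B2→G#3 = major sixth; G#3→D#4 = perfect fifth.
The largest is B2 to G#3, a major sixth (9 semitones).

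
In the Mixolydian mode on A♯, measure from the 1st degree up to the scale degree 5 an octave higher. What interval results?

A♯ mixolydian: A♯ B♯ C𝄪 D♯ E♯ F𝄪 G♯.
So we need the interval from A♯ up to E♯.
A♯ up to E♯ spans 12 letter names and 19 semitones — a perfect twelfth.

perfect twelfth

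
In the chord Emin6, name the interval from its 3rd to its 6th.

augmented fourth

E minor sixth is spelled E-G-B-C♯.
3rd = G; 6th = C♯.
From G to C♯: 6 semitones over a fourth = augmented.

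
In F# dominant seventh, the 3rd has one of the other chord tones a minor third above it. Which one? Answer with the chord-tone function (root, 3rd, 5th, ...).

F#7: F#-A#-C#-E.
The 3rd is A#. A minor third above A# is C#.
C# is the chord's 5th.

5th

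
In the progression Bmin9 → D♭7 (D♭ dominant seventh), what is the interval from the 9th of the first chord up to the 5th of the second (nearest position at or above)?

Bmin9 has C♯ as its 9th, and D♭7 (D♭ dominant seventh) has A♭ as its 5th.
C♯ up to A♭ is 7 semitones, a whole step narrower than a major sixth, so the interval is diminished.

d6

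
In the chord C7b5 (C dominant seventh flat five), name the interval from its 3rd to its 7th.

The chord tones of C7b5 are C–E–G♭–B♭.
That puts E below B♭.
E up to B♭ is 6 semitones, a half step narrower than a perfect fifth, so the interval is diminished.
That tritone between 3rd and 7th is what gives the dominant seventh its pull toward resolution.

diminished 5th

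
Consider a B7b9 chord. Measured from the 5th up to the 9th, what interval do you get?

Spelling the chord: B, D#, F#, A, C.
That puts F# below C.
5 letter names make it a fifth; at 6 semitones (a half step narrower than perfect) the quality is diminished.

d5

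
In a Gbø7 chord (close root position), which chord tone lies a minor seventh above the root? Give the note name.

Fb

Gb half-diminished seventh: Gb, Bbb, Dbb, Fb.
The root is Gb. A minor seventh above Gb is Fb.
Fb is the chord's 7th.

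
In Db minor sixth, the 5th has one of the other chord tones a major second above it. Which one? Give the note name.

Bb

Db minor sixth is spelled Db Fb Ab Bb.
The 5th is Ab. A major second above Ab is Bb.
Bb is the chord's 6th.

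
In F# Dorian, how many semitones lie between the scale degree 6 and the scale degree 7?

The scale is F# G# A B C# D# E.
D# up to E is a minor second — 1 semitone.

1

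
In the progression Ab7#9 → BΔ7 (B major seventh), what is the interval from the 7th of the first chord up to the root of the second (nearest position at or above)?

The 7th of Ab7#9 is Gb; the root of BΔ7 (B major seventh) is B.
3 letter names make it a third; at 5 semitones (a half step wider than major) the quality is augmented.

augmented third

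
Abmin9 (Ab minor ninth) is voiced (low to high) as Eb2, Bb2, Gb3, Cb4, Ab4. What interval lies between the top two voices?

major sixth

Those voices are Cb4 and Ab4.
From Cb to Ab is 9 semitones, exactly the major sixth.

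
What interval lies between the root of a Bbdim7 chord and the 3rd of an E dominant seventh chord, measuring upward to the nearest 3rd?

augmented sixth

The root of Bbdim7 is Bb; the 3rd of E dominant seventh is G#.
Bb up to G# is 10 semitones, a half step wider than a major sixth, so the interval is augmented.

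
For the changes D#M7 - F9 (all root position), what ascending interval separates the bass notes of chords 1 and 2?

The roots are D# and F.
3 letter names make it a third; at 2 semitones (a whole step narrower than major) the quality is diminished.

diminished third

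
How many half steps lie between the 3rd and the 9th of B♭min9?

11

B♭m9 (B♭ minor ninth): B♭-D♭-F-A♭-C.
D♭ to C is a major seventh: 11 semitones.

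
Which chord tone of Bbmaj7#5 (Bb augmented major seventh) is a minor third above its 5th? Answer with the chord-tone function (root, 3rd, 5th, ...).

7th

The chord tones of Bbmaj7#5 are Bb, D, F#, A.
The 5th is F#. A minor third above F# is A.
A is the chord's 7th.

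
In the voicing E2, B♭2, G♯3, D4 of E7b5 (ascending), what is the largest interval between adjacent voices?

A6

Adjacent intervals: E2→B♭2 = diminished fifth; B♭2→G♯3 = augmented sixth; G♯3→D4 = diminished fifth.
The largest is B♭2 to G♯3, an augmented sixth (10 semitones).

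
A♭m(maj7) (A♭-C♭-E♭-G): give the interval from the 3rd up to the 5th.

3rd = C♭; 5th = E♭.
C♭ up to E♭ spans 3 letter names and 4 semitones — a major third.

major third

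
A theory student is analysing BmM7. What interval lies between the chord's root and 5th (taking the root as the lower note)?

perfect 5th

The chord tones of B minor-major seventh are B-D-F#-A#.
That puts B below F#.
B up to F# spans 5 letter names and 7 semitones — a perfect fifth.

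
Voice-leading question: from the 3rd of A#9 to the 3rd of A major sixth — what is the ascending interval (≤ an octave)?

d8

A#9 has C## as its 3rd, and A major sixth has C# as its 3rd.
From C## to C#: 11 semitones over an octave = diminished.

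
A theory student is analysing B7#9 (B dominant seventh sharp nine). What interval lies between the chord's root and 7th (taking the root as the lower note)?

minor seventh

B7#9 (B dominant seventh sharp nine): B–D#–F#–A–C##.
That puts B below A.
7 letter names make it a seventh; at 10 semitones (a half step narrower than major) the quality is minor.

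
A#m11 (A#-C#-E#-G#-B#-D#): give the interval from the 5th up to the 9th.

The 5th is E# and the 9th is B#.
Counting 5 letters and 7 half steps from E# gives a perfect fifth.

perfect fifth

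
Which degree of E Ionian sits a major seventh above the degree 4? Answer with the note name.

The scale is E F# G# A B C# D#.
The degree 4 is A; a major seventh above that is G# — scale degree 3.

G#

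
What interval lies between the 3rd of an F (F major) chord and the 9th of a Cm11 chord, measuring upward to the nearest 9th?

F (F major) has A as its 3rd, and Cm11 has D as its 9th.
From A to D is 5 semitones, exactly the perfect fourth.

P4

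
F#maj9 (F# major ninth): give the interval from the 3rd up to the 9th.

m7

F#maj9 (F# major ninth): F#, A#, C#, E#, G#.
So we need the interval from A# up to G#.
7 letter names make it a seventh; at 10 semitones (a half step narrower than major) the quality is minor.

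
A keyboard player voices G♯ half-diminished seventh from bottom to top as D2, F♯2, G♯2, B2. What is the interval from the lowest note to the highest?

major sixth

The outer voices are D2 and B2.
D up to B spans 6 letter names and 9 semitones — a major sixth.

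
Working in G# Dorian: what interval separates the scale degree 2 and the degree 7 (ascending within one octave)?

minor 6th

The scale runs G# A# B C# D# E# F#.
The scale degree 2 is A# and the scale degree 7 is F#.
From A# to F#: 8 semitones over a sixth = minor.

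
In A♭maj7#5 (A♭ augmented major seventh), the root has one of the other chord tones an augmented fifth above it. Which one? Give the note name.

A♭+maj7: A♭-C-E-G.
The root is A♭. An augmented fifth above A♭ is E.
E is the chord's 5th.

E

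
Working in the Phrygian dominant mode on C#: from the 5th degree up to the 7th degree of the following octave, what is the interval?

minor 10th

C# phrygian dominant: C# D E# F# G# A B.
That puts G# below B.
From G# to B: 15 semitones over a tenth = minor.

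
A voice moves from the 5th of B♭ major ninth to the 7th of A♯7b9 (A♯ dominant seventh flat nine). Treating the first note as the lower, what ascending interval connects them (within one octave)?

B♭ major ninth has F as its 5th, and A♯7b9 (A♯ dominant seventh flat nine) has G♯ as its 7th.
F up to G♯ is 3 semitones, a half step wider than a major second, so the interval is augmented.

A2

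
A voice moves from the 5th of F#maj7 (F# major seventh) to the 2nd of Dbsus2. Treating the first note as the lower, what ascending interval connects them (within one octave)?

d3

The 5th of F#maj7 (F# major seventh) is C#; the 2nd of Dbsus2 is Eb.
3 letter names make it a third; at 2 semitones (a whole step narrower than major) the quality is diminished.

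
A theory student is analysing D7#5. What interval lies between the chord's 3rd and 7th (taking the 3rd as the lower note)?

diminished 5th

D7#5: D–F♯–A♯–C.
That puts F♯ below C.
From F♯ to C: 6 semitones over a fifth = diminished.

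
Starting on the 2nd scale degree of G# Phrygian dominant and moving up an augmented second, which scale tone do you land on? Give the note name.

B#

The scale is G# A B# C# D# E F#.
The 2nd scale degree is A; an augmented second above that is B# — scale degree 3.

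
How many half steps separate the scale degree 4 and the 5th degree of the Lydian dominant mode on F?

1

The scale is F G A B C D Eb.
B up to C is a minor second — 1 semitone.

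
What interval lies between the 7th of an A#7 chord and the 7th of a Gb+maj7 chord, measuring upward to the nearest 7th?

d7

The 7th of A#7 is G#; the 7th of Gb+maj7 is F.
7 letter names make it a seventh; at 9 semitones (a whole step narrower than major) the quality is diminished.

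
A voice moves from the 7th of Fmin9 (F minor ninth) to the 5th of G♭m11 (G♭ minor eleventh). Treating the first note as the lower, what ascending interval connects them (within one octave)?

m7

The 7th of Fmin9 (F minor ninth) is E♭; the 5th of G♭m11 (G♭ minor eleventh) is D♭.
E♭ up to D♭ is 10 semitones, a half step narrower than a major seventh, so the interval is minor.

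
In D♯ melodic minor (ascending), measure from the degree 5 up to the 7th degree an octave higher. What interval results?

D♯ melodic minor: D♯ E♯ F♯ G♯ A♯ B♯ C𝄪.
So we need the interval from A♯ up to C𝄪.
A♯ up to C𝄪 spans 10 letter names and 16 semitones — a major tenth.

major tenth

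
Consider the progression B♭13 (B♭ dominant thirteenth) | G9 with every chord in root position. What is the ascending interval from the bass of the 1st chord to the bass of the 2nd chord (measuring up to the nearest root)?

M6

The roots are B♭ and G.
B♭ up to G spans 6 letter names and 9 semitones — a major sixth.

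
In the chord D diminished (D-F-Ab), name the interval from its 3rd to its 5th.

minor third

3rd = F; 5th = Ab.
From F to Ab: 3 semitones over a third = minor.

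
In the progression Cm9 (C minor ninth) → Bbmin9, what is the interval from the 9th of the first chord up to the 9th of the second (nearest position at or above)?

Cm9 (C minor ninth) has D as its 9th, and Bbmin9 has C as its 9th.
From D to C: 10 semitones over a seventh = minor.

minor seventh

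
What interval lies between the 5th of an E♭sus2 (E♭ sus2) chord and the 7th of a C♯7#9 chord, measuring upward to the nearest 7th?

augmented unison

The 5th of E♭sus2 (E♭ sus2) is B♭; the 7th of C♯7#9 is B.
From B♭ to B: 1 semitone over a unison = augmented.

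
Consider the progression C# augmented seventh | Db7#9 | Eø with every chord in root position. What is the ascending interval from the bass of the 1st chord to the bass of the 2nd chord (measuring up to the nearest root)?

d2

The roots are C# and Db.
C# up to Db is 0 semitones, a whole step narrower than a major second, so the interval is diminished.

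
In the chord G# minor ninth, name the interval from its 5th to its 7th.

Spelling the chord: G# B D# F# A#.
The 5th is D# and the 7th is F#.
3 letter names make it a third; at 3 semitones (a half step narrower than major) the quality is minor.

minor third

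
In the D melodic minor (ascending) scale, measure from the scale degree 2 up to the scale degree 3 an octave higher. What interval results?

Spelling the D melodic minor (ascending) scale: D E F G A B C#.
So we need the interval from E up to F.
9 letter names make it a ninth; at 13 semitones (a half step narrower than major) the quality is minor.

minor ninth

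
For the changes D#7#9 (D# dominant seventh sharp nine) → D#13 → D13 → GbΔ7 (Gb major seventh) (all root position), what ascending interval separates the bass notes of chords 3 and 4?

The roots are D and Gb.
From D to Gb: 4 semitones over a fourth = diminished.

diminished 4th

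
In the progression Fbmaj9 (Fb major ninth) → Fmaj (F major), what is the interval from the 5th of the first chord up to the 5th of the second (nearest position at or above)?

The 5th of Fbmaj9 (Fb major ninth) is Cb; the 5th of Fmaj (F major) is C.
From Cb to C: 1 semitone over a unison = augmented.

augmented 1st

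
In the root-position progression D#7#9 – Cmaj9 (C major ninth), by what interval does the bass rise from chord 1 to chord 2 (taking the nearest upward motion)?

diminished seventh

The roots are D# and C.
From D# to C: 9 semitones over a seventh = diminished.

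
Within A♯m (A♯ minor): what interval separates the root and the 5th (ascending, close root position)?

The chord tones of A♯- (A♯ minor) are A♯ C♯ E♯.
So we need the interval from A♯ up to E♯.
From A♯ to E♯ is 7 semitones, exactly the perfect fifth.

perfect fifth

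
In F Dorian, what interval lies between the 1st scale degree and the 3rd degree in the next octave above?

F dorian: F G Ab Bb C D Eb.
So we need the interval from F up to Ab.
10 letter names make it a tenth; at 15 semitones (a half step narrower than major) the quality is minor.

m10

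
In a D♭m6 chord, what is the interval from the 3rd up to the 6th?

augmented 4th

D♭min6 is spelled D♭–F♭–A♭–B♭.
So we need the interval from F♭ up to B♭.
F♭ up to B♭ is 6 semitones, a half step wider than a perfect fourth, so the interval is augmented.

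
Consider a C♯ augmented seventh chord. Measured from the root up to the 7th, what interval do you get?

minor 7th

C♯ augmented seventh is spelled C♯, E♯, G𝄪, B.
So we need the interval from C♯ up to B.
7 letter names make it a seventh; at 10 semitones (a half step narrower than major) the quality is minor.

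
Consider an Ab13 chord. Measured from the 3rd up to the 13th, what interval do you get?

perfect eleventh

Ab13: Ab C Eb Gb Bb F.
That puts C below F.
C up to F spans 11 letter names and 17 semitones — a perfect eleventh.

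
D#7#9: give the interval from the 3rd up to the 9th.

major seventh

Spelling the chord: D#-F##-A#-C#-E##.
3rd = F##; 9th = E##.
Counting 7 letters and 11 half steps from F## gives a major seventh.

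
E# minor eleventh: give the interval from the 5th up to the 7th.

minor 3rd

Spelling the chord: E#, G#, B#, D#, F##, A#.
5th = B#; 7th = D#.
B# up to D# is 3 semitones, a half step narrower than a major third, so the interval is minor.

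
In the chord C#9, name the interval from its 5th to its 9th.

perfect 5th

The chord tones of C# dominant ninth are C# E# G# B D#.
5th = G#; 9th = D#.
G# up to D# spans 5 letter names and 7 semitones — a perfect fifth.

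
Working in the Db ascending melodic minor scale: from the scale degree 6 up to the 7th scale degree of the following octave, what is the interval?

M9

Spelling the Db ascending melodic minor scale: Db Eb Fb Gb Ab Bb C.
That puts Bb below C.
From Bb to C is 14 semitones, exactly the major ninth.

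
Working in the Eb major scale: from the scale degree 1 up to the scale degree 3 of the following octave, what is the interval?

major tenth

The scale runs Eb F G Ab Bb C D.
That puts Eb below G.
Counting 10 letters and 16 half steps from Eb gives a major tenth.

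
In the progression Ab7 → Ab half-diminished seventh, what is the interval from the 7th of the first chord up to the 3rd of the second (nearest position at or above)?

P4

Ab7 has Gb as its 7th, and Ab half-diminished seventh has Cb as its 3rd.
From Gb to Cb is 5 semitones, exactly the perfect fourth.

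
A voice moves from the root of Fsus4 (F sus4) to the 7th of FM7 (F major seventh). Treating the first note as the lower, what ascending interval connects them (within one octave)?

Fsus4 (F sus4) has F as its root, and FM7 (F major seventh) has E as its 7th.
From F to E is 11 semitones, exactly the major seventh.

major seventh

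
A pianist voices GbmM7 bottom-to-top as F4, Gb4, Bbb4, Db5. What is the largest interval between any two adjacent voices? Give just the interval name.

Adjacent intervals: F4→Gb4 = minor second; Gb4→Bbb4 = minor third; Bbb4→Db5 = major third.
The largest is Bbb4 to Db5, a major third (4 semitones).

major third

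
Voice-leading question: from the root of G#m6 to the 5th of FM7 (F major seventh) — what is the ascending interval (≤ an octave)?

diminished 4th

The root of G#m6 is G#; the 5th of FM7 (F major seventh) is C.
G# up to C is 4 semitones, a half step narrower than a perfect fourth, so the interval is diminished.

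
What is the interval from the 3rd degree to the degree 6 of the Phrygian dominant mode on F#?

F# phrygian dominant: F# G A# B C# D E.
The 3rd degree is A# and the degree 6 is D.
4 letter names make it a fourth; at 4 semitones (a half step narrower than perfect) the quality is diminished.

diminished fourth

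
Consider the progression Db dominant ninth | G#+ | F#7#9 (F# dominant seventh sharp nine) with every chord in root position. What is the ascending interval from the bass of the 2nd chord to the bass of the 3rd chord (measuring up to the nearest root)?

minor seventh

The roots are G# and F#.
From G# to F#: 10 semitones over a seventh = minor.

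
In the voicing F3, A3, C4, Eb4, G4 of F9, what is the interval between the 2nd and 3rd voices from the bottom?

Those voices are A3 and C4.
From A to C: 3 semitones over a third = minor.

minor third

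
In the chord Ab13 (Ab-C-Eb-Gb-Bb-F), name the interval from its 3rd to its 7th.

diminished fifth

The 3rd is C and the 7th is Gb.
C up to Gb is 6 semitones, a half step narrower than a perfect fifth, so the interval is diminished.
This 3–7 tritone is the characteristic tension at the heart of the dominant sound.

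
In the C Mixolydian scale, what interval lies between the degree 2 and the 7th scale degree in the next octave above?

C mixolydian: C D E F G A Bb.
That puts D below Bb.
From D to Bb: 20 semitones over a thirteenth = minor.

minor thirteenth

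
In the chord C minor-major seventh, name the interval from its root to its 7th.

CmM7 (C minor-major seventh) is spelled C, E♭, G, B.
That puts C below B.
From C to B is 11 semitones, exactly the major seventh.

M7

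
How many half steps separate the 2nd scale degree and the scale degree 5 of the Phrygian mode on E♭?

The scale is E♭ F♭ G♭ A♭ B♭ C♭ D♭.
F♭ up to B♭ is an augmented fourth — 6 semitones.

6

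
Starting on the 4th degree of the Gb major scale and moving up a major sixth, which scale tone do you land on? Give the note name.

The scale is Gb Ab Bb Cb Db Eb F.
The 4th degree is Cb; a major sixth above that is Ab — scale degree 2.

Ab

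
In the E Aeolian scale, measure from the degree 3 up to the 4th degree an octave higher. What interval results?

E natural minor: E F# G A B C D.
Degree 3 = G; 4th scale degree (up an octave) = A.
Counting 9 letters and 14 half steps from G gives a major ninth.

major ninth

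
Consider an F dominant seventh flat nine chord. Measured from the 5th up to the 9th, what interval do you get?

diminished fifth

The chord tones of F7b9 (F dominant seventh flat nine) are F A C Eb Gb.
The 5th is C and the 9th is Gb.
From C to Gb: 6 semitones over a fifth = diminished.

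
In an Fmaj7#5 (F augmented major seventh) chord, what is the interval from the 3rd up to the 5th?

F+maj7: F, A, C♯, E.
That puts A below C♯.
A up to C♯ spans 3 letter names and 4 semitones — a major third.

M3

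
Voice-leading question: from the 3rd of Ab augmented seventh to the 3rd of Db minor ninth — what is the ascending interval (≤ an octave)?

diminished fourth

Ab augmented seventh has C as its 3rd, and Db minor ninth has Fb as its 3rd.
4 letter names make it a fourth; at 4 semitones (a half step narrower than perfect) the quality is diminished.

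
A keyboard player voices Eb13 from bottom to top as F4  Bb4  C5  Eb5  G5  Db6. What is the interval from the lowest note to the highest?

minor 13th

The outer voices are F4 and Db6.
13 letter names make it a thirteenth; at 20 semitones (a half step narrower than major) the quality is minor.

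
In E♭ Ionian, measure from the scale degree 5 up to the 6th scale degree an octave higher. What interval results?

The scale runs E♭ F G A♭ B♭ C D.
The scale degree 5 is B♭ and the 6th degree (up an octave) is C.
B♭ up to C spans 9 letter names and 14 semitones — a major ninth.

major ninth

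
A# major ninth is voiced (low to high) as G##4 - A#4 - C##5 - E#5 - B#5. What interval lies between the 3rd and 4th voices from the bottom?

Those voices are C##5 and E#5.
3 letter names make it a third; at 3 semitones (a half step narrower than major) the quality is minor.

minor third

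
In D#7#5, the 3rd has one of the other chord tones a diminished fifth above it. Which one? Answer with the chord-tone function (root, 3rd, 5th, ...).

D#+7 is spelled D# F## A## C#.
The 3rd is F##. A diminished fifth above F## is C#.
C# is the chord's 7th.

7th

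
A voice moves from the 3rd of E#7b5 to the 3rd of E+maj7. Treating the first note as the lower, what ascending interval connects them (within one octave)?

E#7b5 has G## as its 3rd, and E+maj7 has G# as its 3rd.
From G## to G#: 11 semitones over an octave = diminished.

diminished octave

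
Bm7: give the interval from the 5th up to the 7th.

minor third

The chord tones of B-7 are B D F♯ A.
That puts F♯ below A.
3 letter names make it a third; at 3 semitones (a half step narrower than major) the quality is minor.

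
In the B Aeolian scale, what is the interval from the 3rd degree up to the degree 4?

major second

B natural minor: B C# D E F# G A.
The 3rd degree is D and the scale degree 4 is E.
Counting 2 letters and 2 half steps from D gives a major second.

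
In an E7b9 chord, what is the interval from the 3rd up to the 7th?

E7b9 (E dominant seventh flat nine) is spelled E G# B D F.
The 3rd is G# and the 7th is D.
G# up to D is 6 semitones, a half step narrower than a perfect fifth, so the interval is diminished.
This 3–7 tritone is the characteristic tension at the heart of the dominant sound.

diminished 5th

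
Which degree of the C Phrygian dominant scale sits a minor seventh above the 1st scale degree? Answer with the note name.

Bb

The scale is C Db E F G Ab Bb.
The 1st scale degree is C; a minor seventh above that is Bb — scale degree 7.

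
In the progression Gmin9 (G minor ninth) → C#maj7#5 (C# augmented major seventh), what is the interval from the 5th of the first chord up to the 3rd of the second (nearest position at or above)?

augmented second

The 5th of Gmin9 (G minor ninth) is D; the 3rd of C#maj7#5 (C# augmented major seventh) is E#.
D up to E# is 3 semitones, a half step wider than a major second, so the interval is augmented.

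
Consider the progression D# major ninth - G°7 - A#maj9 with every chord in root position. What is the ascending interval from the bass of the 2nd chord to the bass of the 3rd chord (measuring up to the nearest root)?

The roots are G and A#.
From G to A#: 3 semitones over a second = augmented.

augmented second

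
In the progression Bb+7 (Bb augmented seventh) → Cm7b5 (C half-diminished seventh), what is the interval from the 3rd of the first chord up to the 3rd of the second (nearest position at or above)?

m2

Bb+7 (Bb augmented seventh) has D as its 3rd, and Cm7b5 (C half-diminished seventh) has Eb as its 3rd.
From D to Eb: 1 semitone over a second = minor.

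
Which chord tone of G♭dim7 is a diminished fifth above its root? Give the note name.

Dbb

G♭°7 (G♭ diminished seventh): G♭, B𝄫, D𝄫, F𝄫.
The root is G♭. A diminished fifth above G♭ is D𝄫.
D𝄫 is the chord's 5th.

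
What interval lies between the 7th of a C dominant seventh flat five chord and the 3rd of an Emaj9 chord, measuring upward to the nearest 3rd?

A6

C dominant seventh flat five has Bb as its 7th, and Emaj9 has G# as its 3rd.
From Bb to G#: 10 semitones over a sixth = augmented.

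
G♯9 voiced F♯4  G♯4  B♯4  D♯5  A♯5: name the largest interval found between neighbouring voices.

perfect fifth

Adjacent intervals: F♯4→G♯4 = major second; G♯4→B♯4 = major third; B♯4→D♯5 = minor third; D♯5→A♯5 = perfect fifth.
The largest is D♯5 to A♯5, a perfect fifth (7 semitones).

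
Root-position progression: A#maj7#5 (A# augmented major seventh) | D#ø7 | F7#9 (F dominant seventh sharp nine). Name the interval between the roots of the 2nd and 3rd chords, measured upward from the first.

The roots are D# and F.
D# up to F is 2 semitones, a whole step narrower than a major third, so the interval is diminished.

d3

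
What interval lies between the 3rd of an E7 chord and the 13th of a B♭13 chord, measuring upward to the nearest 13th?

d8

The 3rd of E7 is G♯; the 13th of B♭13 is G.
8 letter names make it an octave; at 11 semitones (a half step narrower than perfect) the quality is diminished.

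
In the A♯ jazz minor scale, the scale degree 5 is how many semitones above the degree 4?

2

The scale is A♯ B♯ C♯ D♯ E♯ F𝄪 G𝄪.
D♯ up to E♯ is a major second — 2 semitones.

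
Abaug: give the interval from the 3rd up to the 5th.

Ab+: Ab, C, E.
The 3rd is C and the 5th is E.
C up to E spans 3 letter names and 4 semitones — a major third.

major third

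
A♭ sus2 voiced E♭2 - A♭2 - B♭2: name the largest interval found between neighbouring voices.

perfect fourth

Adjacent intervals: E♭2→A♭2 = perfect fourth; A♭2→B♭2 = major second.
The largest is E♭2 to A♭2, a perfect fourth (5 semitones).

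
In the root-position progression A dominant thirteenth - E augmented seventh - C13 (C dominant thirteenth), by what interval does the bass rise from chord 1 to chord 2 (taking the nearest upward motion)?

The roots are A and E.
From A to E is 7 semitones, exactly the perfect fifth.

perfect fifth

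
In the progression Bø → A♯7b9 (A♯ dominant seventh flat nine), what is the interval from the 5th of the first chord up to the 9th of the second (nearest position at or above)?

augmented fourth

The 5th of Bø is F; the 9th of A♯7b9 (A♯ dominant seventh flat nine) is B.
From F to B: 6 semitones over a fourth = augmented.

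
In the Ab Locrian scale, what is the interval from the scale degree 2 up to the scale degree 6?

P5

The scale runs Ab Bbb Cb Db Ebb Fb Gb.
The scale degree 2 is Bbb and the scale degree 6 is Fb.
Bbb up to Fb spans 5 letter names and 7 semitones — a perfect fifth.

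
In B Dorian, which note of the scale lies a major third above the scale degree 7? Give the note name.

C#

The scale is B C♯ D E F♯ G♯ A.
The scale degree 7 is A; a major third above that is C♯ — scale degree 2.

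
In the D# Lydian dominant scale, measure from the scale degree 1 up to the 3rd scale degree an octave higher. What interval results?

Spelling the D# Lydian dominant scale: D# E# F## G## A# B# C#.
Scale degree 1 = D#; degree 3 (up an octave) = F##.
D# up to F## spans 10 letter names and 16 semitones — a major tenth.

major tenth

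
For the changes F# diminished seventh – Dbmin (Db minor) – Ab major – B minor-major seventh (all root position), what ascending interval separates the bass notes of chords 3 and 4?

augmented second

The roots are Ab and B.
Ab up to B is 3 semitones, a half step wider than a major second, so the interval is augmented.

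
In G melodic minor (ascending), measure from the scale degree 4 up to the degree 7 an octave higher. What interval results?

G melodic minor: G A Bb C D E F#.
So we need the interval from C up to F#.
From C to F#: 18 semitones over an eleventh = augmented.

augmented eleventh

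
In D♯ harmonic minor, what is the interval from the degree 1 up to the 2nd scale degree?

Spelling D♯ harmonic minor: D♯ E♯ F♯ G♯ A♯ B C𝄪.
So we need the interval from D♯ up to E♯.
D♯ up to E♯ spans 2 letter names and 2 semitones — a major second.

major second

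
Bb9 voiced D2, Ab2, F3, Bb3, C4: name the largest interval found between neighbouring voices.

major sixth

Adjacent intervals: D2→Ab2 = diminished fifth; Ab2→F3 = major sixth; F3→Bb3 = perfect fourth; Bb3→C4 = major second.
The largest is Ab2 to F3, a major sixth (9 semitones).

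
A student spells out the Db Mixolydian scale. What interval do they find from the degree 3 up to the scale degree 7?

diminished 5th

The scale runs Db Eb F Gb Ab Bb Cb.
Degree 3 = F; scale degree 7 = Cb.
From F to Cb: 6 semitones over a fifth = diminished.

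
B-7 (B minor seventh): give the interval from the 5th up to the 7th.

Bmin7 (B minor seventh): B–D–F♯–A.
So we need the interval from F♯ up to A.
From F♯ to A: 3 semitones over a third = minor.

minor third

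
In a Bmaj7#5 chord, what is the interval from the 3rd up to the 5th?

major third

B+maj7 (B augmented major seventh): B, D#, F##, A#.
3rd = D#; 5th = F##.
From D# to F## is 4 semitones, exactly the major third.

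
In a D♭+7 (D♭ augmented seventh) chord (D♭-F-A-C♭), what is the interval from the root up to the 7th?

m7

The root is D♭ and the 7th is C♭.
D♭ up to C♭ is 10 semitones, a half step narrower than a major seventh, so the interval is minor.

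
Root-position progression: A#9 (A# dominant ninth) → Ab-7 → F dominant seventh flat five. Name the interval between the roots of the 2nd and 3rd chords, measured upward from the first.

major sixth

The roots are Ab and F.
Ab up to F spans 6 letter names and 9 semitones — a major sixth.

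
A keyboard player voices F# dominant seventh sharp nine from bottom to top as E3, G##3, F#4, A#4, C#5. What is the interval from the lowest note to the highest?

major thirteenth

The outer voices are E3 and C#5.
E up to C# spans 13 letter names and 21 semitones — a major thirteenth.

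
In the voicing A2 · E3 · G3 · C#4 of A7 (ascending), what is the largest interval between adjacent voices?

Adjacent intervals: A2→E3 = perfect fifth; E3→G3 = minor third; G3→C#4 = augmented fourth.
The largest is A2 to E3, a perfect fifth (7 semitones).

perfect fifth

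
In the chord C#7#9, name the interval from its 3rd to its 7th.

C#7#9: C#-E#-G#-B-D##.
3rd = E#; 7th = B.
E# up to B is 6 semitones, a half step narrower than a perfect fifth, so the interval is diminished.

diminished fifth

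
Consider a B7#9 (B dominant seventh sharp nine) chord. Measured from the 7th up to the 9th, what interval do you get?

B7#9: B, D#, F#, A, C##.
That puts A below C##.
3 letter names make it a third; at 5 semitones (a half step wider than major) the quality is augmented.

augmented third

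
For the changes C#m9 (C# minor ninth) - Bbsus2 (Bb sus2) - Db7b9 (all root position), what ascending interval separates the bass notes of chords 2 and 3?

The roots are Bb and Db.
Bb up to Db is 3 semitones, a half step narrower than a major third, so the interval is minor.

minor third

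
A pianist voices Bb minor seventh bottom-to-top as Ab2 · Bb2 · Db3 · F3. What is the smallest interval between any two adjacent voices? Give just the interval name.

major second

Adjacent intervals: Ab2→Bb2 = major second; Bb2→Db3 = minor third; Db3→F3 = major third.
The smallest is Ab2 to Bb2, a major second (2 semitones).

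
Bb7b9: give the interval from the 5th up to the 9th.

Spelling the chord: Bb–D–F–Ab–Cb.
The 5th is F and the 9th is Cb.
F up to Cb is 6 semitones, a half step narrower than a perfect fifth, so the interval is diminished.

diminished 5th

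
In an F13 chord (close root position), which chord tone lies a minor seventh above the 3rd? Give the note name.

The chord tones of F13 are F-A-C-Eb-G-D.
The 3rd is A. A minor seventh above A is G.
G is the chord's 9th.

G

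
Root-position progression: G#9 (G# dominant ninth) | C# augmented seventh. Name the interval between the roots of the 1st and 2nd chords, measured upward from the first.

perfect fourth

The roots are G# and C#.
From G# to C# is 5 semitones, exactly the perfect fourth.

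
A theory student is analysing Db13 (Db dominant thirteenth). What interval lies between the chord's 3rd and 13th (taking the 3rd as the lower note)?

perfect 11th

Db13 (Db dominant thirteenth): Db–F–Ab–Cb–Eb–Bb.
The 3rd is F and the 13th is Bb.
F up to Bb spans 11 letter names and 17 semitones — a perfect eleventh.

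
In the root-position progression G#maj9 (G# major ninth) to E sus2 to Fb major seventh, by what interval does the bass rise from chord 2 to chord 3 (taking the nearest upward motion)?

diminished second

The roots are E and Fb.
2 letter names make it a second; at 0 semitones (a whole step narrower than major) the quality is diminished.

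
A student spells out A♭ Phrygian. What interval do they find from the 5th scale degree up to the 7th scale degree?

minor third

Spelling A♭ Phrygian: A♭ B𝄫 C♭ D♭ E♭ F♭ G♭.
The 5th scale degree is E♭ and the 7th degree is G♭.
E♭ up to G♭ is 3 semitones, a half step narrower than a major third, so the interval is minor.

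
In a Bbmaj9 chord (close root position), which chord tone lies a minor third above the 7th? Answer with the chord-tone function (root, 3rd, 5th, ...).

The chord tones of Bb major ninth are Bb-D-F-A-C.
The 7th is A. A minor third above A is C.
C is the chord's 9th.

9th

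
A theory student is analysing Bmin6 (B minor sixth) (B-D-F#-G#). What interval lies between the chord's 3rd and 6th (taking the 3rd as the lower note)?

A4

3rd = D; 6th = G#.
From D to G#: 6 semitones over a fourth = augmented.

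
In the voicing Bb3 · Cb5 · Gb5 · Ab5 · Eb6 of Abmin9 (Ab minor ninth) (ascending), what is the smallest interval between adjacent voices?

M2

Adjacent intervals: Bb3→Cb5 = minor ninth; Cb5→Gb5 = perfect fifth; Gb5→Ab5 = major second; Ab5→Eb6 = perfect fifth.
The smallest is Gb5 to Ab5, a major second (2 semitones).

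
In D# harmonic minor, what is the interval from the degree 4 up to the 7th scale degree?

augmented fourth

The scale runs D# E# F# G# A# B C##.
So we need the interval from G# up to C##.
4 letter names make it a fourth; at 6 semitones (a half step wider than perfect) the quality is augmented.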